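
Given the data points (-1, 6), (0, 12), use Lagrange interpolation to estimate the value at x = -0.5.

Lagrange interpolation formula:
P(x) = Σ yᵢ × Lᵢ(x)
where Lᵢ(x) = Π_{j≠i} (x - xⱼ)/(xᵢ - xⱼ)

L_0(-0.5) = (-0.5 - 0)/(-1 - 0) = 0.500000
L_1(-0.5) = (-0.5 - (-1))/(0 - (-1)) = 0.500000

P(-0.5) = 6×L_0(-0.5) + 12×L_1(-0.5)
P(-0.5) = 9.000000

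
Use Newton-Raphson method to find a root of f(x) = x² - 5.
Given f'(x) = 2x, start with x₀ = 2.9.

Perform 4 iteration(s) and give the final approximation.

f(x) = x² - 5
f'(x) = 2x
x₀ = 2.9

Newton-Raphson formula: x_{n+1} = x_n - f(x_n)/f'(x_n)

Iteration 1:
  f(2.900000) = 3.410000
  f'(2.900000) = 5.800000
  x_1 = 2.900000 - 3.410000/5.800000 = 2.312069
Iteration 2:
  f(2.312069) = 0.345663
  f'(2.312069) = 4.624138
  x_2 = 2.312069 - 0.345663/4.624138 = 2.237317
Iteration 3:
  f(2.237317) = 0.005588
  f'(2.237317) = 4.474634
  x_3 = 2.237317 - 0.005588/4.474634 = 2.236068
Iteration 4:
  f(2.236068) = 0.000002
  f'(2.236068) = 4.472137
  x_4 = 2.236068 - 0.000002/4.472137 = 2.236068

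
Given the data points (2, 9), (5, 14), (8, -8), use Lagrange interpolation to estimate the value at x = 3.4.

Lagrange interpolation formula:
P(x) = Σ yᵢ × Lᵢ(x)
where Lᵢ(x) = Π_{j≠i} (x - xⱼ)/(xᵢ - xⱼ)

L_0(3.4) = (3.4 - 5)/(2 - 5) × (3.4 - 8)/(2 - 8) = 0.408889
L_1(3.4) = (3.4 - 2)/(5 - 2) × (3.4 - 8)/(5 - 8) = 0.715556
L_2(3.4) = (3.4 - 2)/(8 - 2) × (3.4 - 5)/(8 - 5) = -0.124444

P(3.4) = 9×L_0(3.4) + 14×L_1(3.4) + (-8)×L_2(3.4)
P(3.4) = 14.693333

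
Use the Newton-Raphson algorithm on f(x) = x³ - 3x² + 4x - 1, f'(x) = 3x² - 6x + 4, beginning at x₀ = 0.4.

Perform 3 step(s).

f(x) = x³ - 3x² + 4x - 1
f'(x) = 3x² - 6x + 4
x₀ = 0.4

Newton-Raphson formula: x_{n+1} = x_n - f(x_n)/f'(x_n)

Iteration 1:
  f(0.400000) = 0.184000
  f'(0.400000) = 2.080000
  x_1 = 0.400000 - 0.184000/2.080000 = 0.311538
Iteration 2:
  f(0.311538) = -0.014778
  f'(0.311538) = 2.421938
  x_2 = 0.311538 - (-0.014778)/2.421938 = 0.317640
Iteration 3:
  f(0.317640) = -0.000077
  f'(0.317640) = 2.396845
  x_3 = 0.317640 - (-0.000077)/2.396845 = 0.317672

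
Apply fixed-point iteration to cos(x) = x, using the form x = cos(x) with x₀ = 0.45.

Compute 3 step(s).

Equation: cos(x) = x
Fixed-point form: x = cos(x)
x₀ = 0.45

x_1 = g(0.450000) = 0.900447
x_2 = g(0.900447) = 0.621260
x_3 = g(0.621260) = 0.813146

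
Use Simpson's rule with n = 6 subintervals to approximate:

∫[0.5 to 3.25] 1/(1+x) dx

f(x) = 1/(1+x)
a = 0.5, b = 3.25, n = 6
h = (b - a)/n = 0.458333

Simpson's rule: (h/3)[f(x₀) + 4f(x₁) + 2f(x₂) + ... + f(xₙ)]

x_0 = 0.5000, f(x_0) = 0.666667, coefficient = 1
x_1 = 0.9583, f(x_1) = 0.510638, coefficient = 4
x_2 = 1.4167, f(x_2) = 0.413793, coefficient = 2
x_3 = 1.8750, f(x_3) = 0.347826, coefficient = 4
x_4 = 2.3333, f(x_4) = 0.300000, coefficient = 2
x_5 = 2.7917, f(x_5) = 0.263736, coefficient = 4
x_6 = 3.2500, f(x_6) = 0.235294, coefficient = 1

I ≈ (0.458333/3) × 6.818350 = 1.041692
Exact value: 1.041454
Error: 0.000238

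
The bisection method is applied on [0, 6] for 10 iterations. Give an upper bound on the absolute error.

Bisection error bound: |error| ≤ (b-a)/2^n
|error| ≤ (6 - 0)/2^10 = 6/2^10
|error| ≤ 0.0058593750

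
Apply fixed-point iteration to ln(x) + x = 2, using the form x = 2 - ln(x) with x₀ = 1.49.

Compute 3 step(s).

Equation: ln(x) + x = 2
Fixed-point form: x = 2 - ln(x)
x₀ = 1.49

x_1 = g(1.490000) = 1.601224
x_2 = g(1.601224) = 1.529232
x_3 = g(1.529232) = 1.575235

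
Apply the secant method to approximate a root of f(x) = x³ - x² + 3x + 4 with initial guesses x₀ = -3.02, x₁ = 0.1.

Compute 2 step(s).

f(x) = x³ - x² + 3x + 4
x₀ = -3.02, x₁ = 0.1

Secant formula: x_{n+1} = x_n - f(x_n)(x_n - x_{n-1})/(f(x_n) - f(x_{n-1}))

Iteration 1:
  f(-3.020000) = -41.724008
  f(0.100000) = 4.291000
  x_2 = 0.100000 - 4.291000×(0.100000 - (-3.020000))/(4.291000 - (-41.724008))
       = -0.190947
Iteration 2:
  f(0.100000) = 4.291000
  f(-0.190947) = 3.383737
  x_3 = -0.190947 - 3.383737×(-0.190947 - 0.100000)/(3.383737 - 4.291000)
       = -1.276065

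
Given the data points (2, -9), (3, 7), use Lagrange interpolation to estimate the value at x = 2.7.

Lagrange interpolation formula:
P(x) = Σ yᵢ × Lᵢ(x)
where Lᵢ(x) = Π_{j≠i} (x - xⱼ)/(xᵢ - xⱼ)

L_0(2.7) = (2.7 - 3)/(2 - 3) = 0.300000
L_1(2.7) = (2.7 - 2)/(3 - 2) = 0.700000

P(2.7) = (-9)×L_0(2.7) + 7×L_1(2.7)
P(2.7) = 2.200000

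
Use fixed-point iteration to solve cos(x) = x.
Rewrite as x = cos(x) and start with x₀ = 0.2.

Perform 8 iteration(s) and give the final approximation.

Equation: cos(x) = x
Fixed-point form: x = cos(x)
x₀ = 0.2

x_1 = g(0.200000) = 0.980067
x_2 = g(0.980067) = 0.556967
x_3 = g(0.556967) = 0.848862
x_4 = g(0.848862) = 0.660838
x_5 = g(0.660838) = 0.789478
x_6 = g(0.789478) = 0.704216
x_7 = g(0.704216) = 0.762120
x_8 = g(0.762120) = 0.723374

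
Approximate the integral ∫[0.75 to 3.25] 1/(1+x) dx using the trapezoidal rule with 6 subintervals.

f(x) = 1/(1+x)
a = 0.75, b = 3.25, n = 6
h = (b - a)/n = 0.416667

Trapezoidal rule: (h/2)[f(x₀) + 2f(x₁) + 2f(x₂) + ... + f(xₙ)]

x_0 = 0.7500, f(x_0) = 0.571429, coefficient = 1
x_1 = 1.1667, f(x_1) = 0.461538, coefficient = 2
x_2 = 1.5833, f(x_2) = 0.387097, coefficient = 2
x_3 = 2.0000, f(x_3) = 0.333333, coefficient = 2
x_4 = 2.4167, f(x_4) = 0.292683, coefficient = 2
x_5 = 2.8333, f(x_5) = 0.260870, coefficient = 2
x_6 = 3.2500, f(x_6) = 0.235294, coefficient = 1

I ≈ (0.416667/2) × 4.277765 = 0.891201
Exact value: 0.887303
Error: 0.003898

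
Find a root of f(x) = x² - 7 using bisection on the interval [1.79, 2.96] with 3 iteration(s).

f(x) = x² - 7
Initial interval: [1.79, 2.96]

Iteration 1:
  c_1 = (1.790000 + 2.960000)/2 = 2.375000
  f(c_1) = f(2.375000) = -1.359375
  f(a) × f(c) ≥ 0, new interval: [2.375000, 2.960000]
Iteration 2:
  c_2 = (2.375000 + 2.960000)/2 = 2.667500
  f(c_2) = f(2.667500) = 0.115556
  f(a) × f(c) < 0, new interval: [2.375000, 2.667500]
Iteration 3:
  c_3 = (2.375000 + 2.667500)/2 = 2.521250
  f(c_3) = f(2.521250) = -0.643298
  f(a) × f(c) ≥ 0, new interval: [2.521250, 2.667500]

After 3 iteration(s), the approximation is c_3 = 2.521250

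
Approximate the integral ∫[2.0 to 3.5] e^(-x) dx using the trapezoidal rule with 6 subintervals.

f(x) = e^(-x)
a = 2.0, b = 3.5, n = 6
h = (b - a)/n = 0.250000

Trapezoidal rule: (h/2)[f(x₀) + 2f(x₁) + 2f(x₂) + ... + f(xₙ)]

x_0 = 2.0000, f(x_0) = 0.135335, coefficient = 1
x_1 = 2.2500, f(x_1) = 0.105399, coefficient = 2
x_2 = 2.5000, f(x_2) = 0.082085, coefficient = 2
x_3 = 2.7500, f(x_3) = 0.063928, coefficient = 2
x_4 = 3.0000, f(x_4) = 0.049787, coefficient = 2
x_5 = 3.2500, f(x_5) = 0.038774, coefficient = 2
x_6 = 3.5000, f(x_6) = 0.030197, coefficient = 1

I ≈ (0.250000/2) × 0.845479 = 0.105685
Exact value: 0.105138
Error: 0.000547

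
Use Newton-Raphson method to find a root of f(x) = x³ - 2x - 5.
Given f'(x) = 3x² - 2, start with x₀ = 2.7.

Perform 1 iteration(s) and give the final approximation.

f(x) = x³ - 2x - 5
f'(x) = 3x² - 2
x₀ = 2.7

Newton-Raphson formula: x_{n+1} = x_n - f(x_n)/f'(x_n)

Iteration 1:
  f(2.700000) = 9.283000
  f'(2.700000) = 19.870000
  x_1 = 2.700000 - 9.283000/19.870000 = 2.232813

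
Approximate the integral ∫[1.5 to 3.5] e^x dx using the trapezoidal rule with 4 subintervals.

f(x) = e^x
a = 1.5, b = 3.5, n = 4
h = (b - a)/n = 0.500000

Trapezoidal rule: (h/2)[f(x₀) + 2f(x₁) + 2f(x₂) + ... + f(xₙ)]

x_0 = 1.5000, f(x_0) = 4.481689, coefficient = 1
x_1 = 2.0000, f(x_1) = 7.389056, coefficient = 2
x_2 = 2.5000, f(x_2) = 12.182494, coefficient = 2
x_3 = 3.0000, f(x_3) = 20.085537, coefficient = 2
x_4 = 3.5000, f(x_4) = 33.115452, coefficient = 1

I ≈ (0.500000/2) × 116.911315 = 29.227829
Exact value: 28.633763
Error: 0.594066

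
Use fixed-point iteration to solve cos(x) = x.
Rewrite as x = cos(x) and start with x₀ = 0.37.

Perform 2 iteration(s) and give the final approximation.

Equation: cos(x) = x
Fixed-point form: x = cos(x)
x₀ = 0.37

x_1 = g(0.370000) = 0.932327
x_2 = g(0.932327) = 0.595967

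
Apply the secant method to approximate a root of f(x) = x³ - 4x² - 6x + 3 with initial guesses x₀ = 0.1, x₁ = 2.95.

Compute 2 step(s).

f(x) = x³ - 4x² - 6x + 3
x₀ = 0.1, x₁ = 2.95

Secant formula: x_{n+1} = x_n - f(x_n)(x_n - x_{n-1})/(f(x_n) - f(x_{n-1}))

Iteration 1:
  f(0.100000) = 2.361000
  f(2.950000) = -23.837625
  x_2 = 2.950000 - (-23.837625)×(2.950000 - 0.100000)/(-23.837625 - 2.361000)
       = 0.356840
Iteration 2:
  f(2.950000) = -23.837625
  f(0.356840) = 0.395061
  x_3 = 0.356840 - 0.395061×(0.356840 - 2.950000)/(0.395061 - (-23.837625))
       = 0.399116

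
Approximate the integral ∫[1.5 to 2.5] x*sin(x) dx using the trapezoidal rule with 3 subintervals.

f(x) = x*sin(x)
a = 1.5, b = 2.5, n = 3
h = (b - a)/n = 0.333333

Trapezoidal rule: (h/2)[f(x₀) + 2f(x₁) + 2f(x₂) + ... + f(xₙ)]

x_0 = 1.5000, f(x_0) = 1.496242, coefficient = 1
x_1 = 1.8333, f(x_1) = 1.770514, coefficient = 2
x_2 = 2.1667, f(x_2) = 1.793264, coefficient = 2
x_3 = 2.5000, f(x_3) = 1.496180, coefficient = 1

I ≈ (0.333333/2) × 10.119978 = 1.686663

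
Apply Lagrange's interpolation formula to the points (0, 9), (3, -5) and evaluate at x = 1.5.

Lagrange interpolation formula:
P(x) = Σ yᵢ × Lᵢ(x)
where Lᵢ(x) = Π_{j≠i} (x - xⱼ)/(xᵢ - xⱼ)

L_0(1.5) = (1.5 - 3)/(0 - 3) = 0.500000
L_1(1.5) = (1.5 - 0)/(3 - 0) = 0.500000

P(1.5) = 9×L_0(1.5) + (-5)×L_1(1.5)
P(1.5) = 2.000000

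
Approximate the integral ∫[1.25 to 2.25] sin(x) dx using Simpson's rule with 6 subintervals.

f(x) = sin(x)
a = 1.25, b = 2.25, n = 6
h = (b - a)/n = 0.166667

Simpson's rule: (h/3)[f(x₀) + 4f(x₁) + 2f(x₂) + ... + f(xₙ)]

x_0 = 1.2500, f(x_0) = 0.948985, coefficient = 1
x_1 = 1.4167, f(x_1) = 0.988146, coefficient = 4
x_2 = 1.5833, f(x_2) = 0.999921, coefficient = 2
x_3 = 1.7500, f(x_3) = 0.983986, coefficient = 4
x_4 = 1.9167, f(x_4) = 0.940781, coefficient = 2
x_5 = 2.0833, f(x_5) = 0.871503, coefficient = 4
x_6 = 2.2500, f(x_6) = 0.778073, coefficient = 1

I ≈ (0.166667/3) × 16.983001 = 0.943500
Exact value: 0.943496
Error: 0.000004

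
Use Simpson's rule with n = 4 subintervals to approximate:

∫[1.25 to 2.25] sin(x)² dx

f(x) = sin(x)²
a = 1.25, b = 2.25, n = 4
h = (b - a)/n = 0.250000

Simpson's rule: (h/3)[f(x₀) + 4f(x₁) + 2f(x₂) + ... + f(xₙ)]

x_0 = 1.2500, f(x_0) = 0.900572, coefficient = 1
x_1 = 1.5000, f(x_1) = 0.994996, coefficient = 4
x_2 = 1.7500, f(x_2) = 0.968228, coefficient = 2
x_3 = 2.0000, f(x_3) = 0.826822, coefficient = 4
x_4 = 2.2500, f(x_4) = 0.605398, coefficient = 1

I ≈ (0.250000/3) × 10.729699 = 0.894142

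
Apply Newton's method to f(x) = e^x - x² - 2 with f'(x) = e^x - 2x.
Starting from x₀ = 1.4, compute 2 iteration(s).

f(x) = e^x - x² - 2
f'(x) = e^x - 2x
x₀ = 1.4

Newton-Raphson formula: x_{n+1} = x_n - f(x_n)/f'(x_n)

Iteration 1:
  f(1.400000) = 0.095200
  f'(1.400000) = 1.255200
  x_1 = 1.400000 - 0.095200/1.255200 = 1.324156
Iteration 2:
  f(1.324156) = 0.005622
  f'(1.324156) = 1.110699
  x_2 = 1.324156 - 0.005622/1.110699 = 1.319094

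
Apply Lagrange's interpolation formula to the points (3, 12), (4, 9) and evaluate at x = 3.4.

Lagrange interpolation formula:
P(x) = Σ yᵢ × Lᵢ(x)
where Lᵢ(x) = Π_{j≠i} (x - xⱼ)/(xᵢ - xⱼ)

L_0(3.4) = (3.4 - 4)/(3 - 4) = 0.600000
L_1(3.4) = (3.4 - 3)/(4 - 3) = 0.400000

P(3.4) = 12×L_0(3.4) + 9×L_1(3.4)
P(3.4) = 10.800000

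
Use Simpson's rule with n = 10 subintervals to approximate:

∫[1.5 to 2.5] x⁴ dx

f(x) = x⁴
a = 1.5, b = 2.5, n = 10
h = (b - a)/n = 0.100000

Simpson's rule: (h/3)[f(x₀) + 4f(x₁) + 2f(x₂) + ... + f(xₙ)]

x_0 = 1.5000, f(x_0) = 5.062500, coefficient = 1
x_1 = 1.6000, f(x_1) = 6.553600, coefficient = 4
x_2 = 1.7000, f(x_2) = 8.352100, coefficient = 2
x_3 = 1.8000, f(x_3) = 10.497600, coefficient = 4
x_4 = 1.9000, f(x_4) = 13.032100, coefficient = 2
x_5 = 2.0000, f(x_5) = 16.000000, coefficient = 4
x_6 = 2.1000, f(x_6) = 19.448100, coefficient = 2
x_7 = 2.2000, f(x_7) = 23.425600, coefficient = 4
x_8 = 2.3000, f(x_8) = 27.984100, coefficient = 2
x_9 = 2.4000, f(x_9) = 33.177600, coefficient = 4
x_10 = 2.5000, f(x_10) = 39.062500, coefficient = 1

I ≈ (0.100000/3) × 540.375400 = 18.012513
Exact value: 18.012500
Error: 0.000013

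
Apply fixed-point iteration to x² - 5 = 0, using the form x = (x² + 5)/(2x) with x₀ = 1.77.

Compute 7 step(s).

Equation: x² - 5 = 0
Fixed-point form: x = (x² + 5)/(2x)
x₀ = 1.77

x_1 = g(1.770000) = 2.297429
x_2 = g(2.297429) = 2.236887
x_3 = g(2.236887) = 2.236068
x_4 = g(2.236068) = 2.236068
x_5 = g(2.236068) = 2.236068
x_6 = g(2.236068) = 2.236068
x_7 = g(2.236068) = 2.236068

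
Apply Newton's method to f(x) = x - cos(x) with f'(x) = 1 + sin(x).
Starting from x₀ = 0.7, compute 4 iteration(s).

f(x) = x - cos(x)
f'(x) = 1 + sin(x)
x₀ = 0.7

Newton-Raphson formula: x_{n+1} = x_n - f(x_n)/f'(x_n)

Iteration 1:
  f(0.700000) = -0.064842
  f'(0.700000) = 1.644218
  x_1 = 0.700000 - (-0.064842)/1.644218 = 0.739436
Iteration 2:
  f(0.739436) = 0.000588
  f'(0.739436) = 1.673872
  x_2 = 0.739436 - 0.000588/1.673872 = 0.739085
Iteration 3:
  f(0.739085) = 0.000000
  f'(0.739085) = 1.673612
  x_3 = 0.739085 - 0.000000/1.673612 = 0.739085
Iteration 4:
  f(0.739085) = 0.000000
  f'(0.739085) = 1.673612
  x_4 = 0.739085 - 0.000000/1.673612 = 0.739085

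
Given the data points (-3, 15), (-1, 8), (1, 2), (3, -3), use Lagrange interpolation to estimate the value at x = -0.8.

Lagrange interpolation formula:
P(x) = Σ yᵢ × Lᵢ(x)
where Lᵢ(x) = Π_{j≠i} (x - xⱼ)/(xᵢ - xⱼ)

L_0(-0.8) = (-0.8 - (-1))/(-3 - (-1)) × (-0.8 - 1)/(-3 - 1) × (-0.8 - 3)/(-3 - 3) = -0.028500
L_1(-0.8) = (-0.8 - (-3))/(-1 - (-3)) × (-0.8 - 1)/(-1 - 1) × (-0.8 - 3)/(-1 - 3) = 0.940500
L_2(-0.8) = (-0.8 - (-3))/(1 - (-3)) × (-0.8 - (-1))/(1 - (-1)) × (-0.8 - 3)/(1 - 3) = 0.104500
L_3(-0.8) = (-0.8 - (-3))/(3 - (-3)) × (-0.8 - (-1))/(3 - (-1)) × (-0.8 - 1)/(3 - 1) = -0.016500

P(-0.8) = 15×L_0(-0.8) + 8×L_1(-0.8) + 2×L_2(-0.8) + (-3)×L_3(-0.8)
P(-0.8) = 7.355000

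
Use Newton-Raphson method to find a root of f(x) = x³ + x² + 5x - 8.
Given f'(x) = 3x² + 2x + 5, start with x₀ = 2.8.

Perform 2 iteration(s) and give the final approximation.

f(x) = x³ + x² + 5x - 8
f'(x) = 3x² + 2x + 5
x₀ = 2.8

Newton-Raphson formula: x_{n+1} = x_n - f(x_n)/f'(x_n)

Iteration 1:
  f(2.800000) = 35.792000
  f'(2.800000) = 34.120000
  x_1 = 2.800000 - 35.792000/34.120000 = 1.750996
Iteration 2:
  f(1.750996) = 9.189507
  f'(1.750996) = 17.699959
  x_2 = 1.750996 - 9.189507/17.699959 = 1.231814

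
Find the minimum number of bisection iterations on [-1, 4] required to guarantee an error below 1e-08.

We need (b-a)/2^n ≤ 1e-08
(4 - (-1))/2^n ≤ 1e-08
5/2^n ≤ 1e-08
2^n ≥ 500000000
n ≥ log₂(500000000) = 28.90
n ≥ 29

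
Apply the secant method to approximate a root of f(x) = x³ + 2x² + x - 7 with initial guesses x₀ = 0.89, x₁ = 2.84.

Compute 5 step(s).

f(x) = x³ + 2x² + x - 7
x₀ = 0.89, x₁ = 2.84

Secant formula: x_{n+1} = x_n - f(x_n)(x_n - x_{n-1})/(f(x_n) - f(x_{n-1}))

Iteration 1:
  f(0.890000) = -3.820831
  f(2.840000) = 34.877504
  x_2 = 2.840000 - 34.877504×(2.840000 - 0.890000)/(34.877504 - (-3.820831))
       = 1.082531
Iteration 2:
  f(2.840000) = 34.877504
  f(1.082531) = -2.305135
  x_3 = 1.082531 - (-2.305135)×(1.082531 - 2.840000)/(-2.305135 - 34.877504)
       = 1.191485
Iteration 3:
  f(1.082531) = -2.305135
  f(1.191485) = -1.277767
  x_4 = 1.191485 - (-1.277767)×(1.191485 - 1.082531)/(-1.277767 - (-2.305135))
       = 1.326994
Iteration 4:
  f(1.191485) = -1.277767
  f(1.326994) = 0.185545
  x_5 = 1.326994 - 0.185545×(1.326994 - 1.191485)/(0.185545 - (-1.277767))
       = 1.309812
Iteration 5:
  f(1.326994) = 0.185545
  f(1.309812) = -0.011850
  x_6 = 1.309812 - (-0.011850)×(1.309812 - 1.326994)/(-0.011850 - 0.185545)
       = 1.310843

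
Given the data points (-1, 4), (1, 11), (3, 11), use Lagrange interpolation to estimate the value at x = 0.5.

Lagrange interpolation formula:
P(x) = Σ yᵢ × Lᵢ(x)
where Lᵢ(x) = Π_{j≠i} (x - xⱼ)/(xᵢ - xⱼ)

L_0(0.5) = (0.5 - 1)/(-1 - 1) × (0.5 - 3)/(-1 - 3) = 0.156250
L_1(0.5) = (0.5 - (-1))/(1 - (-1)) × (0.5 - 3)/(1 - 3) = 0.937500
L_2(0.5) = (0.5 - (-1))/(3 - (-1)) × (0.5 - 1)/(3 - 1) = -0.093750

P(0.5) = 4×L_0(0.5) + 11×L_1(0.5) + 11×L_2(0.5)
P(0.5) = 9.906250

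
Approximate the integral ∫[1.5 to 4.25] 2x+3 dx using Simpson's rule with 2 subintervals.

f(x) = 2x+3
a = 1.5, b = 4.25, n = 2
h = (b - a)/n = 1.375000

Simpson's rule: (h/3)[f(x₀) + 4f(x₁) + 2f(x₂) + ... + f(xₙ)]

x_0 = 1.5000, f(x_0) = 6.000000, coefficient = 1
x_1 = 2.8750, f(x_1) = 8.750000, coefficient = 4
x_2 = 4.2500, f(x_2) = 11.500000, coefficient = 1

I ≈ (1.375000/3) × 52.500000 = 24.062500
Exact value: 24.062500
Error: 0.000000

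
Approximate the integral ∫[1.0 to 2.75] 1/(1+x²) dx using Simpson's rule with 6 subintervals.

f(x) = 1/(1+x²)
a = 1.0, b = 2.75, n = 6
h = (b - a)/n = 0.291667

Simpson's rule: (h/3)[f(x₀) + 4f(x₁) + 2f(x₂) + ... + f(xₙ)]

x_0 = 1.0000, f(x_0) = 0.500000, coefficient = 1
x_1 = 1.2917, f(x_1) = 0.374756, coefficient = 4
x_2 = 1.5833, f(x_2) = 0.285149, coefficient = 2
x_3 = 1.8750, f(x_3) = 0.221453, coefficient = 4
x_4 = 2.1667, f(x_4) = 0.175610, coefficient = 2
x_5 = 2.4583, f(x_5) = 0.141977, coefficient = 4
x_6 = 2.7500, f(x_6) = 0.116788, coefficient = 1

I ≈ (0.291667/3) × 4.491049 = 0.436630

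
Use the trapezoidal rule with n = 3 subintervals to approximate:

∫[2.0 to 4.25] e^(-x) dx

f(x) = e^(-x)
a = 2.0, b = 4.25, n = 3
h = (b - a)/n = 0.750000

Trapezoidal rule: (h/2)[f(x₀) + 2f(x₁) + 2f(x₂) + ... + f(xₙ)]

x_0 = 2.0000, f(x_0) = 0.135335, coefficient = 1
x_1 = 2.7500, f(x_1) = 0.063928, coefficient = 2
x_2 = 3.5000, f(x_2) = 0.030197, coefficient = 2
x_3 = 4.2500, f(x_3) = 0.014264, coefficient = 1

I ≈ (0.750000/2) × 0.337850 = 0.126694
Exact value: 0.121071
Error: 0.005623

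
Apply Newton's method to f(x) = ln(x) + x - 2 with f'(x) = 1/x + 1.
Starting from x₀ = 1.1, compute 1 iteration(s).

f(x) = ln(x) + x - 2
f'(x) = 1/x + 1
x₀ = 1.1

Newton-Raphson formula: x_{n+1} = x_n - f(x_n)/f'(x_n)

Iteration 1:
  f(1.100000) = -0.804690
  f'(1.100000) = 1.909091
  x_1 = 1.100000 - (-0.804690)/1.909091 = 1.521504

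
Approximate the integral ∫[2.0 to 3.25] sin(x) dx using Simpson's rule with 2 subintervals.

f(x) = sin(x)
a = 2.0, b = 3.25, n = 2
h = (b - a)/n = 0.625000

Simpson's rule: (h/3)[f(x₀) + 4f(x₁) + 2f(x₂) + ... + f(xₙ)]

x_0 = 2.0000, f(x_0) = 0.909297, coefficient = 1
x_1 = 2.6250, f(x_1) = 0.493920, coefficient = 4
x_2 = 3.2500, f(x_2) = -0.108195, coefficient = 1

I ≈ (0.625000/3) × 2.776783 = 0.578497
Exact value: 0.577983
Error: 0.000514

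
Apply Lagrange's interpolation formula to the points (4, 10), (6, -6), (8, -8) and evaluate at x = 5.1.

Lagrange interpolation formula:
P(x) = Σ yᵢ × Lᵢ(x)
where Lᵢ(x) = Π_{j≠i} (x - xⱼ)/(xᵢ - xⱼ)

L_0(5.1) = (5.1 - 6)/(4 - 6) × (5.1 - 8)/(4 - 8) = 0.326250
L_1(5.1) = (5.1 - 4)/(6 - 4) × (5.1 - 8)/(6 - 8) = 0.797500
L_2(5.1) = (5.1 - 4)/(8 - 4) × (5.1 - 6)/(8 - 6) = -0.123750

P(5.1) = 10×L_0(5.1) + (-6)×L_1(5.1) + (-8)×L_2(5.1)
P(5.1) = -0.532500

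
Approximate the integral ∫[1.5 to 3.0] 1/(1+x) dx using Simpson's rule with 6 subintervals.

f(x) = 1/(1+x)
a = 1.5, b = 3.0, n = 6
h = (b - a)/n = 0.250000

Simpson's rule: (h/3)[f(x₀) + 4f(x₁) + 2f(x₂) + ... + f(xₙ)]

x_0 = 1.5000, f(x_0) = 0.400000, coefficient = 1
x_1 = 1.7500, f(x_1) = 0.363636, coefficient = 4
x_2 = 2.0000, f(x_2) = 0.333333, coefficient = 2
x_3 = 2.2500, f(x_3) = 0.307692, coefficient = 4
x_4 = 2.5000, f(x_4) = 0.285714, coefficient = 2
x_5 = 2.7500, f(x_5) = 0.266667, coefficient = 4
x_6 = 3.0000, f(x_6) = 0.250000, coefficient = 1

I ≈ (0.250000/3) × 5.640077 = 0.470006
Exact value: 0.470004
Error: 0.000003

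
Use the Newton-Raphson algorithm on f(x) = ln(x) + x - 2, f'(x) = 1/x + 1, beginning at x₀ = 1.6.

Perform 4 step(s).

f(x) = ln(x) + x - 2
f'(x) = 1/x + 1
x₀ = 1.6

Newton-Raphson formula: x_{n+1} = x_n - f(x_n)/f'(x_n)

Iteration 1:
  f(1.600000) = 0.070004
  f'(1.600000) = 1.625000
  x_1 = 1.600000 - 0.070004/1.625000 = 1.556921
Iteration 2:
  f(1.556921) = -0.000369
  f'(1.556921) = 1.642293
  x_2 = 1.556921 - (-0.000369)/1.642293 = 1.557146
Iteration 3:
  f(1.557146) = 0.000000
  f'(1.557146) = 1.642201
  x_3 = 1.557146 - 0.000000/1.642201 = 1.557146
Iteration 4:
  f(1.557146) = 0.000000
  f'(1.557146) = 1.642201
  x_4 = 1.557146 - 0.000000/1.642201 = 1.557146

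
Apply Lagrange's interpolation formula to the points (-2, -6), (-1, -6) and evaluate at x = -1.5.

Lagrange interpolation formula:
P(x) = Σ yᵢ × Lᵢ(x)
where Lᵢ(x) = Π_{j≠i} (x - xⱼ)/(xᵢ - xⱼ)

L_0(-1.5) = (-1.5 - (-1))/(-2 - (-1)) = 0.500000
L_1(-1.5) = (-1.5 - (-2))/(-1 - (-2)) = 0.500000

P(-1.5) = (-6)×L_0(-1.5) + (-6)×L_1(-1.5)
P(-1.5) = -6.000000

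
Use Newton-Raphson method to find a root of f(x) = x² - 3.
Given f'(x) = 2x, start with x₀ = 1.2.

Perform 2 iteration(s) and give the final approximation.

f(x) = x² - 3
f'(x) = 2x
x₀ = 1.2

Newton-Raphson formula: x_{n+1} = x_n - f(x_n)/f'(x_n)

Iteration 1:
  f(1.200000) = -1.560000
  f'(1.200000) = 2.400000
  x_1 = 1.200000 - (-1.560000)/2.400000 = 1.850000
Iteration 2:
  f(1.850000) = 0.422500
  f'(1.850000) = 3.700000
  x_2 = 1.850000 - 0.422500/3.700000 = 1.735811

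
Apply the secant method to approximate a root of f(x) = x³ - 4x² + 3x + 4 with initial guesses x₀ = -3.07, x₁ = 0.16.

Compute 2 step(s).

f(x) = x³ - 4x² + 3x + 4
x₀ = -3.07, x₁ = 0.16

Secant formula: x_{n+1} = x_n - f(x_n)(x_n - x_{n-1})/(f(x_n) - f(x_{n-1}))

Iteration 1:
  f(-3.070000) = -71.844043
  f(0.160000) = 4.381696
  x_2 = 0.160000 - 4.381696×(0.160000 - (-3.070000))/(4.381696 - (-71.844043))
       = -0.025671
Iteration 2:
  f(0.160000) = 4.381696
  f(-0.025671) = 3.920335
  x_3 = -0.025671 - 3.920335×(-0.025671 - 0.160000)/(3.920335 - 4.381696)
       = -1.603376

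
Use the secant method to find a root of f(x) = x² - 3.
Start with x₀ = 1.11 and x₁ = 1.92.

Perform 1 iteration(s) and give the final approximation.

f(x) = x² - 3
x₀ = 1.11, x₁ = 1.92

Secant formula: x_{n+1} = x_n - f(x_n)(x_n - x_{n-1})/(f(x_n) - f(x_{n-1}))

Iteration 1:
  f(1.110000) = -1.767900
  f(1.920000) = 0.686400
  x_2 = 1.920000 - 0.686400×(1.920000 - 1.110000)/(0.686400 - (-1.767900))
       = 1.693465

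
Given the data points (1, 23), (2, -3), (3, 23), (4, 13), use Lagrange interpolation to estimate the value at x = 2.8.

Lagrange interpolation formula:
P(x) = Σ yᵢ × Lᵢ(x)
where Lᵢ(x) = Π_{j≠i} (x - xⱼ)/(xᵢ - xⱼ)

L_0(2.8) = (2.8 - 2)/(1 - 2) × (2.8 - 3)/(1 - 3) × (2.8 - 4)/(1 - 4) = -0.032000
L_1(2.8) = (2.8 - 1)/(2 - 1) × (2.8 - 3)/(2 - 3) × (2.8 - 4)/(2 - 4) = 0.216000
L_2(2.8) = (2.8 - 1)/(3 - 1) × (2.8 - 2)/(3 - 2) × (2.8 - 4)/(3 - 4) = 0.864000
L_3(2.8) = (2.8 - 1)/(4 - 1) × (2.8 - 2)/(4 - 2) × (2.8 - 3)/(4 - 3) = -0.048000

P(2.8) = 23×L_0(2.8) + (-3)×L_1(2.8) + 23×L_2(2.8) + 13×L_3(2.8)
P(2.8) = 17.864000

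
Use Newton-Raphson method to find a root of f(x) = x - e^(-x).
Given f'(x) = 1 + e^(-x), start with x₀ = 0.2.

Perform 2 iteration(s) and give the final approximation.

f(x) = x - e^(-x)
f'(x) = 1 + e^(-x)
x₀ = 0.2

Newton-Raphson formula: x_{n+1} = x_n - f(x_n)/f'(x_n)

Iteration 1:
  f(0.200000) = -0.618731
  f'(0.200000) = 1.818731
  x_1 = 0.200000 - (-0.618731)/1.818731 = 0.540199
Iteration 2:
  f(0.540199) = -0.042433
  f'(0.540199) = 1.582632
  x_2 = 0.540199 - (-0.042433)/1.582632 = 0.567011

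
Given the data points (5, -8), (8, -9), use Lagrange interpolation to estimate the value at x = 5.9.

Lagrange interpolation formula:
P(x) = Σ yᵢ × Lᵢ(x)
where Lᵢ(x) = Π_{j≠i} (x - xⱼ)/(xᵢ - xⱼ)

L_0(5.9) = (5.9 - 8)/(5 - 8) = 0.700000
L_1(5.9) = (5.9 - 5)/(8 - 5) = 0.300000

P(5.9) = (-8)×L_0(5.9) + (-9)×L_1(5.9)
P(5.9) = -8.300000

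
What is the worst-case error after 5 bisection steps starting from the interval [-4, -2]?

Bisection error bound: |error| ≤ (b-a)/2^n
|error| ≤ (-2 - (-4))/2^5 = 2/2^5
|error| ≤ 0.0625000000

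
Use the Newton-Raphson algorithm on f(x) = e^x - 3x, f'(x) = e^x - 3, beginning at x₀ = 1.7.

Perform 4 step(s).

f(x) = e^x - 3x
f'(x) = e^x - 3
x₀ = 1.7

Newton-Raphson formula: x_{n+1} = x_n - f(x_n)/f'(x_n)

Iteration 1:
  f(1.700000) = 0.373947
  f'(1.700000) = 2.473947
  x_1 = 1.700000 - 0.373947/2.473947 = 1.548846
Iteration 2:
  f(1.548846) = 0.059498
  f'(1.548846) = 1.706036
  x_2 = 1.548846 - 0.059498/1.706036 = 1.513971
Iteration 3:
  f(1.513971) = 0.002829
  f'(1.513971) = 1.544741
  x_3 = 1.513971 - 0.002829/1.544741 = 1.512140
Iteration 4:
  f(1.512140) = 0.000008
  f'(1.512140) = 1.536426
  x_4 = 1.512140 - 0.000008/1.536426 = 1.512135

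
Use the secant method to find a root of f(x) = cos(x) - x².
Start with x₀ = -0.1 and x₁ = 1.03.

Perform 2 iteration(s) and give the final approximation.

f(x) = cos(x) - x²
x₀ = -0.1, x₁ = 1.03

Secant formula: x_{n+1} = x_n - f(x_n)(x_n - x_{n-1})/(f(x_n) - f(x_{n-1}))

Iteration 1:
  f(-0.100000) = 0.985004
  f(1.030000) = -0.546081
  x_2 = 1.030000 - (-0.546081)×(1.030000 - (-0.100000))/(-0.546081 - 0.985004)
       = 0.626971
Iteration 2:
  f(1.030000) = -0.546081
  f(0.626971) = 0.416716
  x_3 = 0.626971 - 0.416716×(0.626971 - 1.030000)/(0.416716 - (-0.546081))
       = 0.801409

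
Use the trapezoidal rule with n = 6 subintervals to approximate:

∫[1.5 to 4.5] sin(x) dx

f(x) = sin(x)
a = 1.5, b = 4.5, n = 6
h = (b - a)/n = 0.500000

Trapezoidal rule: (h/2)[f(x₀) + 2f(x₁) + 2f(x₂) + ... + f(xₙ)]

x_0 = 1.5000, f(x_0) = 0.997495, coefficient = 1
x_1 = 2.0000, f(x_1) = 0.909297, coefficient = 2
x_2 = 2.5000, f(x_2) = 0.598472, coefficient = 2
x_3 = 3.0000, f(x_3) = 0.141120, coefficient = 2
x_4 = 3.5000, f(x_4) = -0.350783, coefficient = 2
x_5 = 4.0000, f(x_5) = -0.756802, coefficient = 2
x_6 = 4.5000, f(x_6) = -0.977530, coefficient = 1

I ≈ (0.500000/2) × 1.102573 = 0.275643
Exact value: 0.281533
Error: 0.005890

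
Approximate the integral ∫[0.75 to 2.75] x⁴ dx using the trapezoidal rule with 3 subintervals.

f(x) = x⁴
a = 0.75, b = 2.75, n = 3
h = (b - a)/n = 0.666667

Trapezoidal rule: (h/2)[f(x₀) + 2f(x₁) + 2f(x₂) + ... + f(xₙ)]

x_0 = 0.7500, f(x_0) = 0.316406, coefficient = 1
x_1 = 1.4167, f(x_1) = 4.027826, coefficient = 2
x_2 = 2.0833, f(x_2) = 18.838011, coefficient = 2
x_3 = 2.7500, f(x_3) = 57.191406, coefficient = 1

I ≈ (0.666667/2) × 103.239487 = 34.413162
Exact value: 31.407813
Error: 3.005350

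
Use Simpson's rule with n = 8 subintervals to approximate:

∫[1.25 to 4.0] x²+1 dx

f(x) = x²+1
a = 1.25, b = 4.0, n = 8
h = (b - a)/n = 0.343750

Simpson's rule: (h/3)[f(x₀) + 4f(x₁) + 2f(x₂) + ... + f(xₙ)]

x_0 = 1.2500, f(x_0) = 2.562500, coefficient = 1
x_1 = 1.5938, f(x_1) = 3.540039, coefficient = 4
x_2 = 1.9375, f(x_2) = 4.753906, coefficient = 2
x_3 = 2.2812, f(x_3) = 6.204102, coefficient = 4
x_4 = 2.6250, f(x_4) = 7.890625, coefficient = 2
x_5 = 2.9688, f(x_5) = 9.813477, coefficient = 4
x_6 = 3.3125, f(x_6) = 11.972656, coefficient = 2
x_7 = 3.6562, f(x_7) = 14.368164, coefficient = 4
x_8 = 4.0000, f(x_8) = 17.000000, coefficient = 1

I ≈ (0.343750/3) × 204.500000 = 23.432292
Exact value: 23.432292
Error: 0.000000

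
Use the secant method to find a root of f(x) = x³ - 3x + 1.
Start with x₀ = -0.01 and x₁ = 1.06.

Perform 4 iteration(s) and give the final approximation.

f(x) = x³ - 3x + 1
x₀ = -0.01, x₁ = 1.06

Secant formula: x_{n+1} = x_n - f(x_n)(x_n - x_{n-1})/(f(x_n) - f(x_{n-1}))

Iteration 1:
  f(-0.010000) = 1.029999
  f(1.060000) = -0.988984
  x_2 = 1.060000 - (-0.988984)×(1.060000 - (-0.010000))/(-0.988984 - 1.029999)
       = 0.535868
Iteration 2:
  f(1.060000) = -0.988984
  f(0.535868) = -0.453728
  x_3 = 0.535868 - (-0.453728)×(0.535868 - 1.060000)/(-0.453728 - (-0.988984))
       = 0.091571
Iteration 3:
  f(0.535868) = -0.453728
  f(0.091571) = 0.726056
  x_4 = 0.091571 - 0.726056×(0.091571 - 0.535868)/(0.726056 - (-0.453728))
       = 0.364998
Iteration 4:
  f(0.091571) = 0.726056
  f(0.364998) = -0.046367
  x_5 = 0.364998 - (-0.046367)×(0.364998 - 0.091571)/(-0.046367 - 0.726056)
       = 0.348584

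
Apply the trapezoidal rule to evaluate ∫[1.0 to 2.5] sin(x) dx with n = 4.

f(x) = sin(x)
a = 1.0, b = 2.5, n = 4
h = (b - a)/n = 0.375000

Trapezoidal rule: (h/2)[f(x₀) + 2f(x₁) + 2f(x₂) + ... + f(xₙ)]

x_0 = 1.0000, f(x_0) = 0.841471, coefficient = 1
x_1 = 1.3750, f(x_1) = 0.980893, coefficient = 2
x_2 = 1.7500, f(x_2) = 0.983986, coefficient = 2
x_3 = 2.1250, f(x_3) = 0.850320, coefficient = 2
x_4 = 2.5000, f(x_4) = 0.598472, coefficient = 1

I ≈ (0.375000/2) × 7.070341 = 1.325689
Exact value: 1.341446
Error: 0.015757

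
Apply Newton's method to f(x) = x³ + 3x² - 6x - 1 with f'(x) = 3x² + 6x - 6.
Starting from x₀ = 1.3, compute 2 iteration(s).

f(x) = x³ + 3x² - 6x - 1
f'(x) = 3x² + 6x - 6
x₀ = 1.3

Newton-Raphson formula: x_{n+1} = x_n - f(x_n)/f'(x_n)

Iteration 1:
  f(1.300000) = -1.533000
  f'(1.300000) = 6.870000
  x_1 = 1.300000 - (-1.533000)/6.870000 = 1.523144
Iteration 2:
  f(1.523144) = 0.354685
  f'(1.523144) = 10.098769
  x_2 = 1.523144 - 0.354685/10.098769 = 1.488023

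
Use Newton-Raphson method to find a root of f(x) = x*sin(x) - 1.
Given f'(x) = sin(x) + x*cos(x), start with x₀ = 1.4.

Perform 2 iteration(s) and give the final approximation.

f(x) = x*sin(x) - 1
f'(x) = sin(x) + x*cos(x)
x₀ = 1.4

Newton-Raphson formula: x_{n+1} = x_n - f(x_n)/f'(x_n)

Iteration 1:
  f(1.400000) = 0.379630
  f'(1.400000) = 1.223404
  x_1 = 1.400000 - 0.379630/1.223404 = 1.089694
Iteration 2:
  f(1.089694) = -0.034002
  f'(1.089694) = 1.390749
  x_2 = 1.089694 - (-0.034002)/1.390749 = 1.114143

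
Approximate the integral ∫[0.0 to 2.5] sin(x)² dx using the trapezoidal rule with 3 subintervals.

f(x) = sin(x)²
a = 0.0, b = 2.5, n = 3
h = (b - a)/n = 0.833333

Trapezoidal rule: (h/2)[f(x₀) + 2f(x₁) + 2f(x₂) + ... + f(xₙ)]

x_0 = 0.0000, f(x_0) = 0.000000, coefficient = 1
x_1 = 0.8333, f(x_1) = 0.547862, coefficient = 2
x_2 = 1.6667, f(x_2) = 0.990837, coefficient = 2
x_3 = 2.5000, f(x_3) = 0.358169, coefficient = 1

I ≈ (0.833333/2) × 3.435566 = 1.431486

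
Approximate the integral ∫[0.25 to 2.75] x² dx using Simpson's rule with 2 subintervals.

f(x) = x²
a = 0.25, b = 2.75, n = 2
h = (b - a)/n = 1.250000

Simpson's rule: (h/3)[f(x₀) + 4f(x₁) + 2f(x₂) + ... + f(xₙ)]

x_0 = 0.2500, f(x_0) = 0.062500, coefficient = 1
x_1 = 1.5000, f(x_1) = 2.250000, coefficient = 4
x_2 = 2.7500, f(x_2) = 7.562500, coefficient = 1

I ≈ (1.250000/3) × 16.625000 = 6.927083
Exact value: 6.927083
Error: 0.000000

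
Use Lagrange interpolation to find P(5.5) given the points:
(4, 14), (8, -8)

Lagrange interpolation formula:
P(x) = Σ yᵢ × Lᵢ(x)
where Lᵢ(x) = Π_{j≠i} (x - xⱼ)/(xᵢ - xⱼ)

L_0(5.5) = (5.5 - 8)/(4 - 8) = 0.625000
L_1(5.5) = (5.5 - 4)/(8 - 4) = 0.375000

P(5.5) = 14×L_0(5.5) + (-8)×L_1(5.5)
P(5.5) = 5.750000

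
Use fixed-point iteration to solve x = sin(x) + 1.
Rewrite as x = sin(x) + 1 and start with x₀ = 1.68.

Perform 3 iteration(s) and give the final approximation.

Equation: x = sin(x) + 1
Fixed-point form: x = sin(x) + 1
x₀ = 1.68

x_1 = g(1.680000) = 1.994043
x_2 = g(1.994043) = 1.911760
x_3 = g(1.911760) = 1.942433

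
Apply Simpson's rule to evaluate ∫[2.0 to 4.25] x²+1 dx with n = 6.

f(x) = x²+1
a = 2.0, b = 4.25, n = 6
h = (b - a)/n = 0.375000

Simpson's rule: (h/3)[f(x₀) + 4f(x₁) + 2f(x₂) + ... + f(xₙ)]

x_0 = 2.0000, f(x_0) = 5.000000, coefficient = 1
x_1 = 2.3750, f(x_1) = 6.640625, coefficient = 4
x_2 = 2.7500, f(x_2) = 8.562500, coefficient = 2
x_3 = 3.1250, f(x_3) = 10.765625, coefficient = 4
x_4 = 3.5000, f(x_4) = 13.250000, coefficient = 2
x_5 = 3.8750, f(x_5) = 16.015625, coefficient = 4
x_6 = 4.2500, f(x_6) = 19.062500, coefficient = 1

I ≈ (0.375000/3) × 201.375000 = 25.171875
Exact value: 25.171875
Error: 0.000000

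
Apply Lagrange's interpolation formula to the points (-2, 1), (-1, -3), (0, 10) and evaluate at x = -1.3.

Lagrange interpolation formula:
P(x) = Σ yᵢ × Lᵢ(x)
where Lᵢ(x) = Π_{j≠i} (x - xⱼ)/(xᵢ - xⱼ)

L_0(-1.3) = (-1.3 - (-1))/(-2 - (-1)) × (-1.3 - 0)/(-2 - 0) = 0.195000
L_1(-1.3) = (-1.3 - (-2))/(-1 - (-2)) × (-1.3 - 0)/(-1 - 0) = 0.910000
L_2(-1.3) = (-1.3 - (-2))/(0 - (-2)) × (-1.3 - (-1))/(0 - (-1)) = -0.105000

P(-1.3) = 1×L_0(-1.3) + (-3)×L_1(-1.3) + 10×L_2(-1.3)
P(-1.3) = -3.585000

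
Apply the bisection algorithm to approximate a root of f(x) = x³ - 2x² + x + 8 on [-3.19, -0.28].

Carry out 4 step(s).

f(x) = x³ - 2x² + x + 8
Initial interval: [-3.19, -0.28]

Iteration 1:
  c_1 = (-3.190000 + (-0.280000))/2 = -1.735000
  f(c_1) = f(-1.735000) = -4.978190
  f(a) × f(c) ≥ 0, new interval: [-1.735000, -0.280000]
Iteration 2:
  c_2 = (-1.735000 + (-0.280000))/2 = -1.007500
  f(c_2) = f(-1.007500) = 3.939718
  f(a) × f(c) < 0, new interval: [-1.735000, -1.007500]
Iteration 3:
  c_3 = (-1.735000 + (-1.007500))/2 = -1.371250
  f(c_3) = f(-1.371250) = 0.289699
  f(a) × f(c) < 0, new interval: [-1.735000, -1.371250]
Iteration 4:
  c_4 = (-1.735000 + (-1.371250))/2 = -1.553125
  f(c_4) = f(-1.553125) = -2.123963
  f(a) × f(c) ≥ 0, new interval: [-1.553125, -1.371250]

After 4 iteration(s), the approximation is c_4 = -1.553125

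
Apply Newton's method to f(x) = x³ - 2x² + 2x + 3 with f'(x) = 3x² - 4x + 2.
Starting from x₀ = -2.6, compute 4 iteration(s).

f(x) = x³ - 2x² + 2x + 3
f'(x) = 3x² - 4x + 2
x₀ = -2.6

Newton-Raphson formula: x_{n+1} = x_n - f(x_n)/f'(x_n)

Iteration 1:
  f(-2.600000) = -33.296000
  f'(-2.600000) = 32.680000
  x_1 = -2.600000 - (-33.296000)/32.680000 = -1.581151
Iteration 2:
  f(-1.581151) = -9.115310
  f'(-1.581151) = 15.824713
  x_2 = -1.581151 - (-9.115310)/15.824713 = -1.005133
Iteration 3:
  f(-1.005133) = -2.046330
  f'(-1.005133) = 9.051411
  x_3 = -1.005133 - (-2.046330)/9.051411 = -0.779055
Iteration 4:
  f(-0.779055) = -0.244790
  f'(-0.779055) = 6.936996
  x_4 = -0.779055 - (-0.244790)/6.936996 = -0.743767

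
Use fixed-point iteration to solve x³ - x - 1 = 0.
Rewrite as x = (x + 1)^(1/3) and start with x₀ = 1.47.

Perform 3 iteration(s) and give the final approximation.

Equation: x³ - x - 1 = 0
Fixed-point form: x = (x + 1)^(1/3)
x₀ = 1.47

x_1 = g(1.470000) = 1.351758
x_2 = g(1.351758) = 1.329834
x_3 = g(1.329834) = 1.325689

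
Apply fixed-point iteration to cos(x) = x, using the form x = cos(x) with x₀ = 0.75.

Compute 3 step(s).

Equation: cos(x) = x
Fixed-point form: x = cos(x)
x₀ = 0.75

x_1 = g(0.750000) = 0.731689
x_2 = g(0.731689) = 0.744047
x_3 = g(0.744047) = 0.735734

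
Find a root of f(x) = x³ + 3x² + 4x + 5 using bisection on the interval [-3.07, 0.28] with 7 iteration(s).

f(x) = x³ + 3x² + 4x + 5
Initial interval: [-3.07, 0.28]

Iteration 1:
  c_1 = (-3.070000 + 0.280000)/2 = -1.395000
  f(c_1) = f(-1.395000) = 2.543370
  f(a) × f(c) < 0, new interval: [-3.070000, -1.395000]
Iteration 2:
  c_2 = (-3.070000 + (-1.395000))/2 = -2.232500
  f(c_2) = f(-2.232500) = -0.104737
  f(a) × f(c) ≥ 0, new interval: [-2.232500, -1.395000]
Iteration 3:
  c_3 = (-2.232500 + (-1.395000))/2 = -1.813750
  f(c_3) = f(-1.813750) = 1.647394
  f(a) × f(c) < 0, new interval: [-2.232500, -1.813750]
Iteration 4:
  c_4 = (-2.232500 + (-1.813750))/2 = -2.023125
  f(c_4) = f(-2.023125) = 0.905883
  f(a) × f(c) < 0, new interval: [-2.232500, -2.023125]
Iteration 5:
  c_5 = (-2.232500 + (-2.023125))/2 = -2.127813
  f(c_5) = f(-2.127813) = 0.437654
  f(a) × f(c) < 0, new interval: [-2.232500, -2.127813]
Iteration 6:
  c_6 = (-2.232500 + (-2.127813))/2 = -2.180156
  f(c_6) = f(-2.180156) = 0.176159
  f(a) × f(c) < 0, new interval: [-2.232500, -2.180156]
Iteration 7:
  c_7 = (-2.232500 + (-2.180156))/2 = -2.206328
  f(c_7) = f(-2.206328) = 0.038190
  f(a) × f(c) < 0, new interval: [-2.232500, -2.206328]

After 7 iteration(s), the approximation is c_7 = -2.206328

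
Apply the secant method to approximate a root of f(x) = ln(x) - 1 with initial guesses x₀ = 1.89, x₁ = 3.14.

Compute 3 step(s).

f(x) = ln(x) - 1
x₀ = 1.89, x₁ = 3.14

Secant formula: x_{n+1} = x_n - f(x_n)(x_n - x_{n-1})/(f(x_n) - f(x_{n-1}))

Iteration 1:
  f(1.890000) = -0.363423
  f(3.140000) = 0.144223
  x_2 = 3.140000 - 0.144223×(3.140000 - 1.890000)/(0.144223 - (-0.363423))
       = 2.784874
Iteration 2:
  f(3.140000) = 0.144223
  f(2.784874) = 0.024202
  x_3 = 2.784874 - 0.024202×(2.784874 - 3.140000)/(0.024202 - 0.144223)
       = 2.713261
Iteration 3:
  f(2.784874) = 0.024202
  f(2.713261) = -0.001849
  x_4 = 2.713261 - (-0.001849)×(2.713261 - 2.784874)/(-0.001849 - 0.024202)
       = 2.718343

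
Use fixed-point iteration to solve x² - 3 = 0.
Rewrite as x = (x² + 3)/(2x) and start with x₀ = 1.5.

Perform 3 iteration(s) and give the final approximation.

Equation: x² - 3 = 0
Fixed-point form: x = (x² + 3)/(2x)
x₀ = 1.5

x_1 = g(1.500000) = 1.750000
x_2 = g(1.750000) = 1.732143
x_3 = g(1.732143) = 1.732051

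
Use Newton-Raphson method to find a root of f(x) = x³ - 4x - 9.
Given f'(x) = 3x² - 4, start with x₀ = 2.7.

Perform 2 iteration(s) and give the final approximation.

f(x) = x³ - 4x - 9
f'(x) = 3x² - 4
x₀ = 2.7

Newton-Raphson formula: x_{n+1} = x_n - f(x_n)/f'(x_n)

Iteration 1:
  f(2.700000) = -0.117000
  f'(2.700000) = 17.870000
  x_1 = 2.700000 - (-0.117000)/17.870000 = 2.706547
Iteration 2:
  f(2.706547) = 0.000348
  f'(2.706547) = 17.976195
  x_2 = 2.706547 - 0.000348/17.976195 = 2.706528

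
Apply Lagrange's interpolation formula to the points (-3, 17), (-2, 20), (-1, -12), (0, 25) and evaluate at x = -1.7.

Lagrange interpolation formula:
P(x) = Σ yᵢ × Lᵢ(x)
where Lᵢ(x) = Π_{j≠i} (x - xⱼ)/(xᵢ - xⱼ)

L_0(-1.7) = (-1.7 - (-2))/(-3 - (-2)) × (-1.7 - (-1))/(-3 - (-1)) × (-1.7 - 0)/(-3 - 0) = -0.059500
L_1(-1.7) = (-1.7 - (-3))/(-2 - (-3)) × (-1.7 - (-1))/(-2 - (-1)) × (-1.7 - 0)/(-2 - 0) = 0.773500
L_2(-1.7) = (-1.7 - (-3))/(-1 - (-3)) × (-1.7 - (-2))/(-1 - (-2)) × (-1.7 - 0)/(-1 - 0) = 0.331500
L_3(-1.7) = (-1.7 - (-3))/(0 - (-3)) × (-1.7 - (-2))/(0 - (-2)) × (-1.7 - (-1))/(0 - (-1)) = -0.045500

P(-1.7) = 17×L_0(-1.7) + 20×L_1(-1.7) + (-12)×L_2(-1.7) + 25×L_3(-1.7)
P(-1.7) = 9.343000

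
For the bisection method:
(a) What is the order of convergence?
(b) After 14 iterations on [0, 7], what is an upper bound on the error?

(a) Bisection has linear (order 1) convergence; the error is halved each step.

(b) Error bound = (b-a)/2^n = (7 - 0)/2^{14}
    = 7/2^{14}

(a) 1 (linear); (b) error ≤ 4.27e-04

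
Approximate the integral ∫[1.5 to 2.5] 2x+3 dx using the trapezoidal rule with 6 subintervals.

f(x) = 2x+3
a = 1.5, b = 2.5, n = 6
h = (b - a)/n = 0.166667

Trapezoidal rule: (h/2)[f(x₀) + 2f(x₁) + 2f(x₂) + ... + f(xₙ)]

x_0 = 1.5000, f(x_0) = 6.000000, coefficient = 1
x_1 = 1.6667, f(x_1) = 6.333333, coefficient = 2
x_2 = 1.8333, f(x_2) = 6.666667, coefficient = 2
x_3 = 2.0000, f(x_3) = 7.000000, coefficient = 2
x_4 = 2.1667, f(x_4) = 7.333333, coefficient = 2
x_5 = 2.3333, f(x_5) = 7.666667, coefficient = 2
x_6 = 2.5000, f(x_6) = 8.000000, coefficient = 1

I ≈ (0.166667/2) × 84.000000 = 7.000000
Exact value: 7.000000
Error: 0.000000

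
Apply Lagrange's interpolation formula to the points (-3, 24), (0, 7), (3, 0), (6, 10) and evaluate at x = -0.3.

Lagrange interpolation formula:
P(x) = Σ yᵢ × Lᵢ(x)
where Lᵢ(x) = Π_{j≠i} (x - xⱼ)/(xᵢ - xⱼ)

L_0(-0.3) = (-0.3 - 0)/(-3 - 0) × (-0.3 - 3)/(-3 - 3) × (-0.3 - 6)/(-3 - 6) = 0.038500
L_1(-0.3) = (-0.3 - (-3))/(0 - (-3)) × (-0.3 - 3)/(0 - 3) × (-0.3 - 6)/(0 - 6) = 1.039500
L_2(-0.3) = (-0.3 - (-3))/(3 - (-3)) × (-0.3 - 0)/(3 - 0) × (-0.3 - 6)/(3 - 6) = -0.094500
L_3(-0.3) = (-0.3 - (-3))/(6 - (-3)) × (-0.3 - 0)/(6 - 0) × (-0.3 - 3)/(6 - 3) = 0.016500

P(-0.3) = 24×L_0(-0.3) + 7×L_1(-0.3) + 0×L_2(-0.3) + 10×L_3(-0.3)
P(-0.3) = 8.365500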